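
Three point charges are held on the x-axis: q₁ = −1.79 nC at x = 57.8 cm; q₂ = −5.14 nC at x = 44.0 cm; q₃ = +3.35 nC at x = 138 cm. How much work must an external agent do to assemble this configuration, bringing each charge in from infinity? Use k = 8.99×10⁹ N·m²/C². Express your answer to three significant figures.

The assembly work is the sum of pairwise potential energies, U = Σ_{i<j} kqᵢqⱼ/rᵢⱼ.
Pair separations: r₁₂ = 0.138 m, r₁₃ = 0.802 m, r₂₃ = 0.940 m.
U = (5.99×10⁻⁷) + (-6.72×10⁻⁸) + (-1.65×10⁻⁷) = 3.67×10⁻⁷ J.

3.67×10⁻⁷ J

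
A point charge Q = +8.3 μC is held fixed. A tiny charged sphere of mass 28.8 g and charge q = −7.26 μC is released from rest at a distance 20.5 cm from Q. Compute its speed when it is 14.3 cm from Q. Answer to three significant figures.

8.92 m/s

Only the electrostatic force acts, so mechanical energy is conserved: ½mv² = U₁ − U₂ = kQq(1/r₁ − 1/r₂).
U₁ − U₂ = (8.99×10⁹ N·m²/C²)(8.30×10⁻⁶ C)(-7.26×10⁻⁶ C)(1/0.205 − 1/0.143) = 1.15 J.
v = √(2·1.15/0.0288) = 8.92 m/s.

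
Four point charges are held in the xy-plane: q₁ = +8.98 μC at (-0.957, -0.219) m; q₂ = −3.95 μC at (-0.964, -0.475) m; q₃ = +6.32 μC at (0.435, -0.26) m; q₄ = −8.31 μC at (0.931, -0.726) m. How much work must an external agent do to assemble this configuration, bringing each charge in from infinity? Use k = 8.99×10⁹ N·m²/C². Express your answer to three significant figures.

-1.92 J

The assembly work is the sum of pairwise potential energies, U = Σ_{i<j} kqᵢqⱼ/rᵢⱼ.
Pair separations: r₁₂ = 0.256 m, r₁₃ = 1.39 m, r₁₄ = 1.95 m, r₂₃ = 1.42 m, r₂₄ = 1.91 m, r₃₄ = 0.681 m.
Summing all 6 pair terms gives U = -1.92 J.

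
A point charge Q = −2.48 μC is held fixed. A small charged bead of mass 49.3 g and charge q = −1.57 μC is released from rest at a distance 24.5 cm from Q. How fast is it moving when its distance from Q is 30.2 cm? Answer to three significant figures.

Only the electrostatic force acts, so mechanical energy is conserved: ½mv² = U₁ − U₂ = kQq(1/r₁ − 1/r₂).
U₁ − U₂ = (8.99×10⁹ N·m²/C²)(-2.48×10⁻⁶ C)(-1.57×10⁻⁶ C)(1/0.245 − 1/0.302) = 0.0270 J.
v = √(2·0.0270/0.0493) = 1.05 m/s.

1.05 m/s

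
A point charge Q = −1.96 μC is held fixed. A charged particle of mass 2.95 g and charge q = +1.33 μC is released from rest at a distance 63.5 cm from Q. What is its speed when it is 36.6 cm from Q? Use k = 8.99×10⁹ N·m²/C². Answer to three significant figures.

Only the electrostatic force acts, so mechanical energy is conserved: ½mv² = U₁ − U₂ = kQq(1/r₁ − 1/r₂).
U₁ − U₂ = (8.99×10⁹ N·m²/C²)(-1.96×10⁻⁶ C)(1.33×10⁻⁶ C)(1/0.635 − 1/0.366) = 0.0271 J.
v = √(2·0.0271/2.95×10⁻³) = 4.29 m/s.

4.29 m/s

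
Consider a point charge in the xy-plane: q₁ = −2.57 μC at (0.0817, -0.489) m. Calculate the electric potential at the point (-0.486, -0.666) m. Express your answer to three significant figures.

Electric potential is a scalar, so the contributions from each charge add algebraically: V = Σ kqᵢ/rᵢ.
Distances from the field point to each charge: r₁ = 0.595 m.
V = k[(-2.57×10⁻⁶)/(0.595)] = -3.89×10⁴ V.

-3.89×10⁴ V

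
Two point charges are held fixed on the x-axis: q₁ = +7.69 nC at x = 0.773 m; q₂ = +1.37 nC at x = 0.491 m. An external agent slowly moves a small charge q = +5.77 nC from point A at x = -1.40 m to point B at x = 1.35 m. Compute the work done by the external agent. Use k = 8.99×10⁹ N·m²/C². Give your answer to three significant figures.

5.53×10⁻⁷ J

For quasistatic motion the external work equals the change in potential energy: W_ext = qΔV = q(V_B − V_A).
At A: distances to the source charges are 2.17 m, 1.89 m; V_A = Σ kqᵢ/rᵢ = 38.3 V.
At B: distances to the source charges are 0.577 m, 0.859 m; V_B = Σ kqᵢ/rᵢ = 134 V.
ΔV = V_B − V_A = 95.8 V.
W_ext = qΔV = (5.77×10⁻⁹ C)(95.8 V) = 5.53×10⁻⁷ J.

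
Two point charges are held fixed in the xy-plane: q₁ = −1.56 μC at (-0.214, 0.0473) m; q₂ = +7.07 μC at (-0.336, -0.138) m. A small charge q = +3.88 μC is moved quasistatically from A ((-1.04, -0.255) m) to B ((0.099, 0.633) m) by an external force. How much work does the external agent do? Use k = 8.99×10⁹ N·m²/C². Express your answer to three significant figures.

For quasistatic motion the external work equals the change in potential energy: W_ext = qΔV = q(V_B − V_A).
At A: distances to the source charges are 0.880 m, 0.714 m; V_A = Σ kqᵢ/rᵢ = 7.31×10⁴ V.
At B: distances to the source charges are 0.664 m, 0.885 m; V_B = Σ kqᵢ/rᵢ = 5.07×10⁴ V.
ΔV = V_B − V_A = -2.24×10⁴ V.
W_ext = qΔV = (3.88×10⁻⁶ C)(-2.24×10⁴ V) = -0.0871 J.

-0.0871 J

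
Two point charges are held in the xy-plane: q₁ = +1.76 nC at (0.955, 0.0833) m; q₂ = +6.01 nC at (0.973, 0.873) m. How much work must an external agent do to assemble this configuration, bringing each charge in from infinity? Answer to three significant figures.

1.20×10⁻⁷ J

The work to assemble the configuration equals its total potential energy, U = Σ kqᵢqⱼ/rᵢⱼ over all pairs.
Pair separations: r₁₂ = 0.790 m.
U = (1.20×10⁻⁷) = 1.20×10⁻⁷ J.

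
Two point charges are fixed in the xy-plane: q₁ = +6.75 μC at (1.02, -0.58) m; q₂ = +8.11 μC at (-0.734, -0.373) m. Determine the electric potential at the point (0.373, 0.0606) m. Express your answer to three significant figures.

The total potential is the scalar sum of each charge's contribution, V = Σ kqᵢ/rᵢ.
Distances from the field point to each charge: r₁ = 0.910 m, r₂ = 1.19 m.
V = k[(6.75×10⁻⁶)/(0.910) + (8.11×10⁻⁶)/(1.19)] = 1.28×10⁵ V.

1.28×10⁵ V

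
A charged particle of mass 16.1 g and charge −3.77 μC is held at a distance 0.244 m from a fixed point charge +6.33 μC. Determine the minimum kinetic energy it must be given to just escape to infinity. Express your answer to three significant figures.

0.879 J

To just escape, total mechanical energy must reach zero at infinity: ½mv²_min + U = 0, so ½mv²_min = −U = |kQq|/r.
|U| = |kQq|/r = (8.99×10⁹ N·m²/C²)(6.33×10⁻⁶)(3.77×10⁻⁶)/(0.244) = 0.879 J.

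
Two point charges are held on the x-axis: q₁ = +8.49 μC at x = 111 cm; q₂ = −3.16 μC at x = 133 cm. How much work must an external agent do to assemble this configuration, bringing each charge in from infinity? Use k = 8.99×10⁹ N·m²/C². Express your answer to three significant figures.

The assembly work is the sum of pairwise potential energies, U = Σ_{i<j} kqᵢqⱼ/rᵢⱼ.
Pair separations: r₁₂ = 0.220 m.
U = (-1.10) = -1.10 J.

-1.10 J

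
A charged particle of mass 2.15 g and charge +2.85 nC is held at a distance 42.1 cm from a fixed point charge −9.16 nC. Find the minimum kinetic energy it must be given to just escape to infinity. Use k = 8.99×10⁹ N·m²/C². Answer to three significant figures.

5.57×10⁻⁷ J

To just escape, total mechanical energy must reach zero at infinity: ½mv²_min + U = 0, so ½mv²_min = −U = |kQq|/r.
|U| = |kQq|/r = (8.99×10⁹ N·m²/C²)(9.16×10⁻⁹)(2.85×10⁻⁹)/(0.421) = 5.57×10⁻⁷ J.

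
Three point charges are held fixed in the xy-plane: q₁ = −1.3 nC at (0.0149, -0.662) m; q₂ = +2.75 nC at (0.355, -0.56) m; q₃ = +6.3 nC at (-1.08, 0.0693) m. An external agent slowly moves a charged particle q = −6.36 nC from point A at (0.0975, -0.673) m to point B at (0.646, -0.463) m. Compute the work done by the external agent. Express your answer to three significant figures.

-6.74×10⁻⁷ J

For quasistatic motion the external work equals the change in potential energy: W_ext = qΔV = q(V_B − V_A).
At A: distances to the source charges are 0.0833 m, 0.281 m, 1.39 m; V_A = Σ kqᵢ/rᵢ = -11.6 V.
At B: distances to the source charges are 0.662 m, 0.307 m, 1.81 m; V_B = Σ kqᵢ/rᵢ = 94.3 V.
ΔV = V_B − V_A = 106 V.
W_ext = qΔV = (-6.36×10⁻⁹ C)(106 V) = -6.74×10⁻⁷ J.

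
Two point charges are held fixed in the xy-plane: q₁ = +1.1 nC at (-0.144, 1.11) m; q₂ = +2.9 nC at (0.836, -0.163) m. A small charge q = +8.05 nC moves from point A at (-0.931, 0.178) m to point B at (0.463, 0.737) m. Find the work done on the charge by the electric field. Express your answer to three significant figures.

-1.45×10⁻⁷ J

The work done by the electric force is W_field = −ΔU = −q(V_B − V_A) = q(V_A − V_B).
At A: distances to the source charges are 1.22 m, 1.80 m; V_A = Σ kqᵢ/rᵢ = 22.6 V.
At B: distances to the source charges are 0.712 m, 0.974 m; V_B = Σ kqᵢ/rᵢ = 40.6 V.
ΔV = V_B − V_A = 18.0 V.
W_field = −qΔV = −(8.05×10⁻⁹ C)(18.0 V) = -1.45×10⁻⁷ J.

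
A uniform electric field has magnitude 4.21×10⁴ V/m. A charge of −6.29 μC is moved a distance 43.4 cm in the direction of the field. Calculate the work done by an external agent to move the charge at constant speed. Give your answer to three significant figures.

The potential change for a displacement 43.4 cm in the direction of the field is ΔV = −Ed = -1.83×10⁴ V.
W_ext = qΔV = 0.115 J.

0.115 J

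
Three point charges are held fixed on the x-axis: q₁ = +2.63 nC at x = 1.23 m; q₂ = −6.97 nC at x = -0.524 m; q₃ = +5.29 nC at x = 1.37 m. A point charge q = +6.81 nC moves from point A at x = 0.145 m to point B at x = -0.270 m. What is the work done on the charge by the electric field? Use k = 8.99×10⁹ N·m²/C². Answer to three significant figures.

The work done by the electric force is W_field = −ΔU = −q(V_B − V_A) = q(V_A − V_B).
At A: distances to the source charges are 1.08 m, 0.669 m, 1.23 m; V_A = Σ kqᵢ/rᵢ = -33.0 V.
At B: distances to the source charges are 1.50 m, 0.254 m, 1.64 m; V_B = Σ kqᵢ/rᵢ = -202 V.
ΔV = V_B − V_A = -169 V.
W_field = −qΔV = −(6.81×10⁻⁹ C)(-169 V) = 1.15×10⁻⁶ J.

1.15×10⁻⁶ J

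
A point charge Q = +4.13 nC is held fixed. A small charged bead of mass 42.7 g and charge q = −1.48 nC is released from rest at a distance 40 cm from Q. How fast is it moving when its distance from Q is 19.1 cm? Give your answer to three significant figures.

Only the electrostatic force acts, so mechanical energy is conserved: ½mv² = U₁ − U₂ = kQq(1/r₁ − 1/r₂).
U₁ − U₂ = (8.99×10⁹ N·m²/C²)(4.13×10⁻⁹ C)(-1.48×10⁻⁹ C)(1/0.400 − 1/0.191) = 1.50×10⁻⁷ J.
v = √(2·1.50×10⁻⁷/0.0427) = 2.65×10⁻³ m/s.

2.65×10⁻³ m/s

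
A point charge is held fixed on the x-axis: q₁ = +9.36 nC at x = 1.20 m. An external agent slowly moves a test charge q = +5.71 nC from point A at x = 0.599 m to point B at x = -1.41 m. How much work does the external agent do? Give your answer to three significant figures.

-6.15×10⁻⁷ J

For quasistatic motion the external work equals the change in potential energy: W_ext = qΔV = q(V_B − V_A).
At A: distance to the source charge is 0.601 m; V_A = kq₁/r = 140 V.
At B: distance to the source charge is 2.61 m; V_B = kq₁/r = 32.2 V.
ΔV = V_B − V_A = -108 V.
W_ext = qΔV = (5.71×10⁻⁹ C)(-108 V) = -6.15×10⁻⁷ J.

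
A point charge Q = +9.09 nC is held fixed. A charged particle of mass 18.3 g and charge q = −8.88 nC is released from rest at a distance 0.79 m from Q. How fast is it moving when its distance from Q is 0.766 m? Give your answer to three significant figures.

1.77×10⁻³ m/s

Only the electrostatic force acts, so mechanical energy is conserved: ½mv² = U₁ − U₂ = kQq(1/r₁ − 1/r₂).
U₁ − U₂ = (8.99×10⁹ N·m²/C²)(9.09×10⁻⁹ C)(-8.88×10⁻⁹ C)(1/0.790 − 1/0.766) = 2.88×10⁻⁸ J.
v = √(2·2.88×10⁻⁸/0.0183) = 1.77×10⁻³ m/s.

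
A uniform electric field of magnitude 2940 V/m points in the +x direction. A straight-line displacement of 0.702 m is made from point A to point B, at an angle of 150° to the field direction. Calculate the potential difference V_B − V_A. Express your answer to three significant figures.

1790 V

Only the component of displacement along E changes the potential: ΔV = −E·d·cosθ.
ΔV = −(2940 V/m)(0.702 m)cos150° = 1790 V.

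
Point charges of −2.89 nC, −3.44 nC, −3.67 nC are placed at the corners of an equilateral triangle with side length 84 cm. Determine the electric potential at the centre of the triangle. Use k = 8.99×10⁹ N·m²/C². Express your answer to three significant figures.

-185 V

Electric potential is a scalar, so the contributions from each charge add algebraically: V = Σ kqᵢ/rᵢ.
The distance from each vertex to the centroid is a/√3 = 0.485 m.
V = k[(-2.89×10⁻⁹)/(0.485) + (-3.44×10⁻⁹)/(0.485) + (-3.67×10⁻⁹)/(0.485)] = -185 V.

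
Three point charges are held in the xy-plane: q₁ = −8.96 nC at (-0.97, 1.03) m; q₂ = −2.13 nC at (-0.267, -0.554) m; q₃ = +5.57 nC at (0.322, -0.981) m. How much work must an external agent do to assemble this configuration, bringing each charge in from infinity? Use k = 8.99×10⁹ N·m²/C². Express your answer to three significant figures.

-2.35×10⁻⁷ J

The work to assemble the configuration equals its total potential energy, U = Σ kqᵢqⱼ/rᵢⱼ over all pairs.
Pair separations: r₁₂ = 1.73 m, r₁₃ = 2.39 m, r₂₃ = 0.727 m.
U = (9.90×10⁻⁸) + (-1.88×10⁻⁷) + (-1.47×10⁻⁷) = -2.35×10⁻⁷ J.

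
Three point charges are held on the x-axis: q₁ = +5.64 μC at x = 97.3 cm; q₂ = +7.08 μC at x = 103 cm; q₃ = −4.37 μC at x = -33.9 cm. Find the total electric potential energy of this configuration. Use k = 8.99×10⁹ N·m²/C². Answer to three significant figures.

The assembly work is the sum of pairwise potential energies, U = Σ_{i<j} kqᵢqⱼ/rᵢⱼ.
Pair separations: r₁₂ = 0.0570 m, r₁₃ = 1.31 m, r₂₃ = 1.37 m.
U = (6.30) + (-0.169) + (-0.203) = 5.93 J.

5.93 J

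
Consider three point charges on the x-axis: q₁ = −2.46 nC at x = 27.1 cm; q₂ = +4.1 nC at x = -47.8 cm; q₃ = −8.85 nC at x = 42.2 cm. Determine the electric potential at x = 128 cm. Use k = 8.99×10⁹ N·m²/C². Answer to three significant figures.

The total potential is the scalar sum of each charge's contribution, V = Σ kqᵢ/rᵢ.
Distances from the field point to each charge: r₁ = 1.01 m, r₂ = 1.76 m, r₃ = 0.858 m.
V = k[(-2.46×10⁻⁹)/(1.01) + (4.10×10⁻⁹)/(1.76) + (-8.85×10⁻⁹)/(0.858)] = -93.7 V.

-93.7 V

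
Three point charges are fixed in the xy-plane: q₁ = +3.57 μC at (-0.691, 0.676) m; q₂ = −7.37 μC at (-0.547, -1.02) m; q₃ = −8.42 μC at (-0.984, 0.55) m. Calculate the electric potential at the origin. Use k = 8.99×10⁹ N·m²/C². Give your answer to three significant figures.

-9.12×10⁴ V

The total potential is the scalar sum of each charge's contribution, V = Σ kqᵢ/rᵢ.
Distances from the field point to each charge: r₁ = 0.967 m, r₂ = 1.16 m, r₃ = 1.13 m.
V = k[(3.57×10⁻⁶)/(0.967) + (-7.37×10⁻⁶)/(1.16) + (-8.42×10⁻⁶)/(1.13)] = -9.12×10⁴ V.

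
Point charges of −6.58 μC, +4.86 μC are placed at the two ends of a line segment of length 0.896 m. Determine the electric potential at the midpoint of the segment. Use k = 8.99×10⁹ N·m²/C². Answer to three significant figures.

The total potential is the scalar sum of each charge's contribution, V = Σ kqᵢ/rᵢ.
Each charge is 0.448 m from the midpoint.
V = k[(-6.58×10⁻⁶)/(0.448) + (4.86×10⁻⁶)/(0.448)] = -3.45×10⁴ V.

-3.45×10⁴ V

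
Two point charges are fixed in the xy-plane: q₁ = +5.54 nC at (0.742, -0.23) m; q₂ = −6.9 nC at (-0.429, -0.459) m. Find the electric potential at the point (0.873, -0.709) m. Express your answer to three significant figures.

53.5 V

Electric potential is a scalar, so the contributions from each charge add algebraically: V = Σ kqᵢ/rᵢ.
Distances from the field point to each charge: r₁ = 0.497 m, r₂ = 1.33 m.
V = k[(5.54×10⁻⁹)/(0.497) + (-6.90×10⁻⁹)/(1.33)] = 53.5 V.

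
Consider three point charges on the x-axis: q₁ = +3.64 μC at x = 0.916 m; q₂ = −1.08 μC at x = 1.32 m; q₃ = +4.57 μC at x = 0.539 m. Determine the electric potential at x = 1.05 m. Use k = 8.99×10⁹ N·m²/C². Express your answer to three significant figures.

Electric potential is a scalar, so the contributions from each charge add algebraically: V = Σ kqᵢ/rᵢ.
Distances from the field point to each charge: r₁ = 0.134 m, r₂ = 0.270 m, r₃ = 0.511 m.
V = k[(3.64×10⁻⁶)/(0.134) + (-1.08×10⁻⁶)/(0.270) + (4.57×10⁻⁶)/(0.511)] = 2.89×10⁵ V.

2.89×10⁵ V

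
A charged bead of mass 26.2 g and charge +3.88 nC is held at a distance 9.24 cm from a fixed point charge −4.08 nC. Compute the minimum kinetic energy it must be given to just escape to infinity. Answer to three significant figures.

To just escape, total mechanical energy must reach zero at infinity: ½mv²_min + U = 0, so ½mv²_min = −U = |kQq|/r.
|U| = |kQq|/r = (8.99×10⁹ N·m²/C²)(4.08×10⁻⁹)(3.88×10⁻⁹)/(0.0924) = 1.54×10⁻⁶ J.

1.54×10⁻⁶ J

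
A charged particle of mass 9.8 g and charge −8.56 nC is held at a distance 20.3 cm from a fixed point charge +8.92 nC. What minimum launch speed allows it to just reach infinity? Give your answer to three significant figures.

To just escape, total mechanical energy must reach zero at infinity: ½mv²_min + U = 0, so ½mv²_min = −U = |kQq|/r.
|U| = |kQq|/r = (8.99×10⁹ N·m²/C²)(8.92×10⁻⁹)(8.56×10⁻⁹)/(0.203) = 3.38×10⁻⁶ J.
v_min = √(2|U|/m) = √(2·3.38×10⁻⁶/9.80×10⁻³) = 0.0263 m/s.

0.0263 m/s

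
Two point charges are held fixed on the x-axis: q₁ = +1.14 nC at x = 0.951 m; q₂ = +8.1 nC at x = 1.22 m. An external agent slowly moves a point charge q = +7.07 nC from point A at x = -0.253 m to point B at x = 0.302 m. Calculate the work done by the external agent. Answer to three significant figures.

2.63×10⁻⁷ J

For quasistatic motion the external work equals the change in potential energy: W_ext = qΔV = q(V_B − V_A).
At A: distances to the source charges are 1.20 m, 1.47 m; V_A = Σ kqᵢ/rᵢ = 57.9 V.
At B: distances to the source charges are 0.649 m, 0.918 m; V_B = Σ kqᵢ/rᵢ = 95.1 V.
ΔV = V_B − V_A = 37.2 V.
W_ext = qΔV = (7.07×10⁻⁹ C)(37.2 V) = 2.63×10⁻⁷ J.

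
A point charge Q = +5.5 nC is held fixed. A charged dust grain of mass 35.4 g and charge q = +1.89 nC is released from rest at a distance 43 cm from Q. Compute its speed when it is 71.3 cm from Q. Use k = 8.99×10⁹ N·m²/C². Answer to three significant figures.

Only the electrostatic force acts, so mechanical energy is conserved: ½mv² = U₁ − U₂ = kQq(1/r₁ − 1/r₂).
U₁ − U₂ = (8.99×10⁹ N·m²/C²)(5.50×10⁻⁹ C)(1.89×10⁻⁹ C)(1/0.430 − 1/0.713) = 8.63×10⁻⁸ J.
v = √(2·8.63×10⁻⁸/0.0354) = 2.21×10⁻³ m/s.

2.21×10⁻³ m/s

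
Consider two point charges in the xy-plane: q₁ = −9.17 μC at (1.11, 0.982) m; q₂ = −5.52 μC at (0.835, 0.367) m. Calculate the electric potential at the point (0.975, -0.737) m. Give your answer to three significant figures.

-9.24×10⁴ V

Electric potential is a scalar, so the contributions from each charge add algebraically: V = Σ kqᵢ/rᵢ.
Distances from the field point to each charge: r₁ = 1.72 m, r₂ = 1.11 m.
V = k[(-9.17×10⁻⁶)/(1.72) + (-5.52×10⁻⁶)/(1.11)] = -9.24×10⁴ V.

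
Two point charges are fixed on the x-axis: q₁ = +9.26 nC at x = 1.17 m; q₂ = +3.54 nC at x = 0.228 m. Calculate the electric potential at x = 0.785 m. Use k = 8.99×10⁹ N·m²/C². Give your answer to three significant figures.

273 V

The total potential is the scalar sum of each charge's contribution, V = Σ kqᵢ/rᵢ.
Distances from the field point to each charge: r₁ = 0.385 m, r₂ = 0.557 m.
V = k[(9.26×10⁻⁹)/(0.385) + (3.54×10⁻⁹)/(0.557)] = 273 V.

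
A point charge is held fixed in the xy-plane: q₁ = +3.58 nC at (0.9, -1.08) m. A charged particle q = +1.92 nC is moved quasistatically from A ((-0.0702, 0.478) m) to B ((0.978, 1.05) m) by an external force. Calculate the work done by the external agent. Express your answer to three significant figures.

-4.68×10⁻⁹ J

For quasistatic motion the external work equals the change in potential energy: W_ext = qΔV = q(V_B − V_A).
At A: distance to the source charge is 1.84 m; V_A = kq₁/r = 17.5 V.
At B: distance to the source charge is 2.13 m; V_B = kq₁/r = 15.1 V.
ΔV = V_B − V_A = -2.44 V.
W_ext = qΔV = (1.92×10⁻⁹ C)(-2.44 V) = -4.68×10⁻⁹ J.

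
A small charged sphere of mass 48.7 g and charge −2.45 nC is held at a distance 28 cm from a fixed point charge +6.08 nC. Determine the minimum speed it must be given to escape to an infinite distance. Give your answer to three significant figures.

4.43×10⁻³ m/s

To just escape, total mechanical energy must reach zero at infinity: ½mv²_min + U = 0, so ½mv²_min = −U = |kQq|/r.
|U| = |kQq|/r = (8.99×10⁹ N·m²/C²)(6.08×10⁻⁹)(2.45×10⁻⁹)/(0.280) = 4.78×10⁻⁷ J.
v_min = √(2|U|/m) = √(2·4.78×10⁻⁷/0.0487) = 4.43×10⁻³ m/s.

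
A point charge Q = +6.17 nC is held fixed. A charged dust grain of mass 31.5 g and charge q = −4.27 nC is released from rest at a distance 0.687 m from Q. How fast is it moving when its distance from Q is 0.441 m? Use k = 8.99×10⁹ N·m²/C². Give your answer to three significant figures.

Only the electrostatic force acts, so mechanical energy is conserved: ½mv² = U₁ − U₂ = kQq(1/r₁ − 1/r₂).
U₁ − U₂ = (8.99×10⁹ N·m²/C²)(6.17×10⁻⁹ C)(-4.27×10⁻⁹ C)(1/0.687 − 1/0.441) = 1.92×10⁻⁷ J.
v = √(2·1.92×10⁻⁷/0.0315) = 3.49×10⁻³ m/s.

3.49×10⁻³ m/s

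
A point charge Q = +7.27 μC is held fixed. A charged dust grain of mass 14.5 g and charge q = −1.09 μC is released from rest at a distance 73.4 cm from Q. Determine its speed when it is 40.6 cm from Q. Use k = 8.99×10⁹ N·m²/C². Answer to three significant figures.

3.29 m/s

Only the electrostatic force acts, so mechanical energy is conserved: ½mv² = U₁ − U₂ = kQq(1/r₁ − 1/r₂).
U₁ − U₂ = (8.99×10⁹ N·m²/C²)(7.27×10⁻⁶ C)(-1.09×10⁻⁶ C)(1/0.734 − 1/0.406) = 0.0784 J.
v = √(2·0.0784/0.0145) = 3.29 m/s.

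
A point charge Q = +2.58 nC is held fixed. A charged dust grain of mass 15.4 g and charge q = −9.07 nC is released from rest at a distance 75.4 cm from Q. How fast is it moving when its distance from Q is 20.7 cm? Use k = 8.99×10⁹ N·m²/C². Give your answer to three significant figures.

Only the electrostatic force acts, so mechanical energy is conserved: ½mv² = U₁ − U₂ = kQq(1/r₁ − 1/r₂).
U₁ − U₂ = (8.99×10⁹ N·m²/C²)(2.58×10⁻⁹ C)(-9.07×10⁻⁹ C)(1/0.754 − 1/0.207) = 7.37×10⁻⁷ J.
v = √(2·7.37×10⁻⁷/0.0154) = 9.79×10⁻³ m/s.

9.79×10⁻³ m/s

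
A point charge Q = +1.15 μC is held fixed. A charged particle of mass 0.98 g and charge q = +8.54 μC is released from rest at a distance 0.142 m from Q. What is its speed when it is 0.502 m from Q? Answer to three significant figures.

Only the electrostatic force acts, so mechanical energy is conserved: ½mv² = U₁ − U₂ = kQq(1/r₁ − 1/r₂).
U₁ − U₂ = (8.99×10⁹ N·m²/C²)(1.15×10⁻⁶ C)(8.54×10⁻⁶ C)(1/0.142 − 1/0.502) = 0.446 J.
v = √(2·0.446/9.80×10⁻⁴) = 30.2 m/s.

30.2 m/s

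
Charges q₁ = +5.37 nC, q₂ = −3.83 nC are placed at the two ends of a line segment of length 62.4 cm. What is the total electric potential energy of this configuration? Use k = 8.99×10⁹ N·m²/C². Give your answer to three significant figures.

-2.96×10⁻⁷ J

The work to assemble the configuration equals its total potential energy, U = Σ kqᵢqⱼ/rᵢⱼ over all pairs.
The separation is r = 0.624 m.
U = (-2.96×10⁻⁷) = -2.96×10⁻⁷ J.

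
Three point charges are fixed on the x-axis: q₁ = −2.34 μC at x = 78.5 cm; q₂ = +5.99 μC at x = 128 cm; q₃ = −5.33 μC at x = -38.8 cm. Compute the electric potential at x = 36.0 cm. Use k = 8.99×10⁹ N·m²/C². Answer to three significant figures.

-5.50×10⁴ V

The total potential is the scalar sum of each charge's contribution, V = Σ kqᵢ/rᵢ.
Distances from the field point to each charge: r₁ = 0.425 m, r₂ = 0.920 m, r₃ = 0.748 m.
V = k[(-2.34×10⁻⁶)/(0.425) + (5.99×10⁻⁶)/(0.920) + (-5.33×10⁻⁶)/(0.748)] = -5.50×10⁴ V.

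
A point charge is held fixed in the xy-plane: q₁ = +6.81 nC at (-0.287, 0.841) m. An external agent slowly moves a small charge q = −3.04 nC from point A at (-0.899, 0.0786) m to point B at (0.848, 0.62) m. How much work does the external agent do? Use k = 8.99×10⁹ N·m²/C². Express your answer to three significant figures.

For quasistatic motion the external work equals the change in potential energy: W_ext = qΔV = q(V_B − V_A).
At A: distance to the source charge is 0.978 m; V_A = kq₁/r = 62.6 V.
At B: distance to the source charge is 1.16 m; V_B = kq₁/r = 52.9 V.
ΔV = V_B − V_A = -9.68 V.
W_ext = qΔV = (-3.04×10⁻⁹ C)(-9.68 V) = 2.94×10⁻⁸ J.

2.94×10⁻⁸ J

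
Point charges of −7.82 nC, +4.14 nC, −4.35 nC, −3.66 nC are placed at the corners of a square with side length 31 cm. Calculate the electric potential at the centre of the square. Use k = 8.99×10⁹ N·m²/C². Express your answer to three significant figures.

-479 V

The total potential is the scalar sum of each charge's contribution, V = Σ kqᵢ/rᵢ.
The distance from each corner to the centre is a√2/2 = 0.219 m.
V = k[(-7.82×10⁻⁹)/(0.219) + (4.14×10⁻⁹)/(0.219) + (-4.35×10⁻⁹)/(0.219) + (-3.66×10⁻⁹)/(0.219)] = -479 V.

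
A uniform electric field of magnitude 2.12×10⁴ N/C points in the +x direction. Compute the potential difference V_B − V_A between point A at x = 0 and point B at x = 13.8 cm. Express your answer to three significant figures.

In a uniform field, potential decreases in the direction of E: V_B − V_A = −E·Δx.
V_B − V_A = −(2.12×10⁴ V/m)(0.138 m) = -2930 V.

-2930 V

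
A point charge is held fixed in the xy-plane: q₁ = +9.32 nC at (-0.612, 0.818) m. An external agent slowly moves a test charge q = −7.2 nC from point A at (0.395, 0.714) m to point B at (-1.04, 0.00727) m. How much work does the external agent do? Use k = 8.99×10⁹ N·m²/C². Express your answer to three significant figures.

-6.21×10⁻⁸ J

For quasistatic motion the external work equals the change in potential energy: W_ext = qΔV = q(V_B − V_A).
At A: distance to the source charge is 1.01 m; V_A = kq₁/r = 82.8 V.
At B: distance to the source charge is 0.917 m; V_B = kq₁/r = 91.4 V.
ΔV = V_B − V_A = 8.63 V.
W_ext = qΔV = (-7.20×10⁻⁹ C)(8.63 V) = -6.21×10⁻⁸ J.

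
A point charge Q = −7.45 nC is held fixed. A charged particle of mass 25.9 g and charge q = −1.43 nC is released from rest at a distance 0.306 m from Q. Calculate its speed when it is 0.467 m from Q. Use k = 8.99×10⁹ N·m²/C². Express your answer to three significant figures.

Only the electrostatic force acts, so mechanical energy is conserved: ½mv² = U₁ − U₂ = kQq(1/r₁ − 1/r₂).
U₁ − U₂ = (8.99×10⁹ N·m²/C²)(-7.45×10⁻⁹ C)(-1.43×10⁻⁹ C)(1/0.306 − 1/0.467) = 1.08×10⁻⁷ J.
v = √(2·1.08×10⁻⁷/0.0259) = 2.89×10⁻³ m/s.

2.89×10⁻³ m/s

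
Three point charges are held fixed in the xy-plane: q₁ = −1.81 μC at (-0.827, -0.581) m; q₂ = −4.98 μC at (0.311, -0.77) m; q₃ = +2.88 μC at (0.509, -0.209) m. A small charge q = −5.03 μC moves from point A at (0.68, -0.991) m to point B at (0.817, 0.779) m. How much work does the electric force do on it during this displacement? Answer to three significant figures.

0.363 J

The work done by the electric force is W_field = −ΔU = −q(V_B − V_A) = q(V_A − V_B).
At A: distances to the source charges are 1.56 m, 0.430 m, 0.800 m; V_A = Σ kqᵢ/rᵢ = -8.22×10⁴ V.
At B: distances to the source charges are 2.13 m, 1.63 m, 1.03 m; V_B = Σ kqᵢ/rᵢ = -1.01×10⁴ V.
ΔV = V_B − V_A = 7.21×10⁴ V.
W_field = −qΔV = −(-5.03×10⁻⁶ C)(7.21×10⁴ V) = 0.363 J.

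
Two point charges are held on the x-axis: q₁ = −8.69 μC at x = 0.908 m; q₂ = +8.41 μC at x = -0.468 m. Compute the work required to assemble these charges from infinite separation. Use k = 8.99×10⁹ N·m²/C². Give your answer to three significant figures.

The assembly work is the sum of pairwise potential energies, U = Σ_{i<j} kqᵢqⱼ/rᵢⱼ.
Pair separations: r₁₂ = 1.38 m.
U = (-0.477) = -0.477 J.

-0.477 J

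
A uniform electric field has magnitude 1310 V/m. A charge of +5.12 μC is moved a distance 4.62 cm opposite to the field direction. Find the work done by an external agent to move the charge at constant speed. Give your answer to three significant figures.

The potential change for a displacement 4.62 cm opposite to the field direction is ΔV = +Ed = 60.5 V.
W_ext = qΔV = 3.10×10⁻⁴ J.

3.10×10⁻⁴ J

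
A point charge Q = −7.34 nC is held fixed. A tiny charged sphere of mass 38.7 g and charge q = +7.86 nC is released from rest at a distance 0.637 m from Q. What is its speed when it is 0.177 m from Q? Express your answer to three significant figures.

0.0105 m/s

Only the electrostatic force acts, so mechanical energy is conserved: ½mv² = U₁ − U₂ = kQq(1/r₁ − 1/r₂).
U₁ − U₂ = (8.99×10⁹ N·m²/C²)(-7.34×10⁻⁹ C)(7.86×10⁻⁹ C)(1/0.637 − 1/0.177) = 2.12×10⁻⁶ J.
v = √(2·2.12×10⁻⁶/0.0387) = 0.0105 m/s.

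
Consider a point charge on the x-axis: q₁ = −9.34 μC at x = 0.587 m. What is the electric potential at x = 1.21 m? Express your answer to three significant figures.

-1.35×10⁵ V

Electric potential is a scalar, so the contributions from each charge add algebraically: V = Σ kqᵢ/rᵢ.
V = k[(-9.34×10⁻⁶)/(0.623)] = -1.35×10⁵ V.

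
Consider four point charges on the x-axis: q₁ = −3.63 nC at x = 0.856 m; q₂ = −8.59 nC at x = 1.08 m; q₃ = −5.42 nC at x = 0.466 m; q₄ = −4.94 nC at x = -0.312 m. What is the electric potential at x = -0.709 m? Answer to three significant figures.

Electric potential is a scalar, so the contributions from each charge add algebraically: V = Σ kqᵢ/rᵢ.
Distances from the field point to each charge: r₁ = 1.56 m, r₂ = 1.79 m, r₃ = 1.18 m, r₄ = 0.397 m.
V = k[(-3.63×10⁻⁹)/(1.56) + (-8.59×10⁻⁹)/(1.79) + (-5.42×10⁻⁹)/(1.18) + (-4.94×10⁻⁹)/(0.397)] = -217 V.

-217 V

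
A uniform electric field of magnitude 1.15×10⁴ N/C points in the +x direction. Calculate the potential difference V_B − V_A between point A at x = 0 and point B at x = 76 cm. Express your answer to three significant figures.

-8740 V

In a uniform field, potential decreases in the direction of E: V_B − V_A = −E·Δx.
V_B − V_A = −(1.15×10⁴ V/m)(0.760 m) = -8740 V.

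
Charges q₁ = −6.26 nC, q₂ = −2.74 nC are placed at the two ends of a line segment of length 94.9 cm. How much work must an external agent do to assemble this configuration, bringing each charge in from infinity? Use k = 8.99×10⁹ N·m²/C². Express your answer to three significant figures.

The work to assemble the configuration equals its total potential energy, U = Σ kqᵢqⱼ/rᵢⱼ over all pairs.
The separation is r = 0.949 m.
U = (1.62×10⁻⁷) = 1.62×10⁻⁷ J.

1.62×10⁻⁷ J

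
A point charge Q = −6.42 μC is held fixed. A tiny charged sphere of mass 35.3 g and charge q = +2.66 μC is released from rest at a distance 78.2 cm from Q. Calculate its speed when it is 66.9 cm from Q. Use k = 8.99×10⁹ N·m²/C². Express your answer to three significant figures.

1.37 m/s

Only the electrostatic force acts, so mechanical energy is conserved: ½mv² = U₁ − U₂ = kQq(1/r₁ − 1/r₂).
U₁ − U₂ = (8.99×10⁹ N·m²/C²)(-6.42×10⁻⁶ C)(2.66×10⁻⁶ C)(1/0.782 − 1/0.669) = 0.0332 J.
v = √(2·0.0332/0.0353) = 1.37 m/s.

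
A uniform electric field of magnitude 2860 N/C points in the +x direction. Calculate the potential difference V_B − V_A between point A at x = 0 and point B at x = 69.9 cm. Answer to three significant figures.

In a uniform field, potential decreases in the direction of E: V_B − V_A = −E·Δx.
V_B − V_A = −(2860 V/m)(0.699 m) = -2000 V.

-2000 V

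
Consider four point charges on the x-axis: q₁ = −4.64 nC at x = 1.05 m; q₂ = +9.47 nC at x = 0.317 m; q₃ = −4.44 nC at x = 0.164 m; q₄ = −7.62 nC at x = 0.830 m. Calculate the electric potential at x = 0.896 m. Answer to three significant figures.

Electric potential is a scalar, so the contributions from each charge add algebraically: V = Σ kqᵢ/rᵢ.
Distances from the field point to each charge: r₁ = 0.154 m, r₂ = 0.579 m, r₃ = 0.732 m, r₄ = 0.0660 m.
V = k[(-4.64×10⁻⁹)/(0.154) + (9.47×10⁻⁹)/(0.579) + (-4.44×10⁻⁹)/(0.732) + (-7.62×10⁻⁹)/(0.0660)] = -1220 V.

-1220 V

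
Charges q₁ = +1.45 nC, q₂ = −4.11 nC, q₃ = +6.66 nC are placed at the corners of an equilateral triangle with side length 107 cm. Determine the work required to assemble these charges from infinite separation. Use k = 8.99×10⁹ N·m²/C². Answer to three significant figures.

The assembly work is the sum of pairwise potential energies, U = Σ_{i<j} kqᵢqⱼ/rᵢⱼ.
All three pair separations equal the side length, 1.07 m.
U = (-5.01×10⁻⁸) + (8.11×10⁻⁸) + (-2.30×10⁻⁷) = -1.99×10⁻⁷ J.

-1.99×10⁻⁷ J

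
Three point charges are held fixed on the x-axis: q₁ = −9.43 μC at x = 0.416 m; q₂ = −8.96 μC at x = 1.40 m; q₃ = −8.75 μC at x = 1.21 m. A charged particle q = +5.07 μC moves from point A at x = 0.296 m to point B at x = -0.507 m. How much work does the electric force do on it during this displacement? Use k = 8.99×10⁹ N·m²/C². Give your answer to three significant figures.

The work done by the electric force is W_field = −ΔU = −q(V_B − V_A) = q(V_A − V_B).
At A: distances to the source charges are 0.120 m, 1.10 m, 0.914 m; V_A = Σ kqᵢ/rᵢ = -8.65×10⁵ V.
At B: distances to the source charges are 0.923 m, 1.91 m, 1.72 m; V_B = Σ kqᵢ/rᵢ = -1.80×10⁵ V.
ΔV = V_B − V_A = 6.86×10⁵ V.
W_field = −qΔV = −(5.07×10⁻⁶ C)(6.86×10⁵ V) = -3.48 J.

-3.48 J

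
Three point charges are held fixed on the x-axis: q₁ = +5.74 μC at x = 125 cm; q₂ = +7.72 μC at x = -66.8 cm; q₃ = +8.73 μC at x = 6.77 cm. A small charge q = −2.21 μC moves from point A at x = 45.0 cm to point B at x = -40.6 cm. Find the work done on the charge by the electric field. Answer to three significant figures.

The work done by the electric force is W_field = −ΔU = −q(V_B − V_A) = q(V_A − V_B).
At A: distances to the source charges are 0.800 m, 1.12 m, 0.382 m; V_A = Σ kqᵢ/rᵢ = 3.32×10⁵ V.
At B: distances to the source charges are 1.66 m, 0.262 m, 0.474 m; V_B = Σ kqᵢ/rᵢ = 4.62×10⁵ V.
ΔV = V_B − V_A = 1.30×10⁵ V.
W_field = −qΔV = −(-2.21×10⁻⁶ C)(1.30×10⁵ V) = 0.287 J.

0.287 J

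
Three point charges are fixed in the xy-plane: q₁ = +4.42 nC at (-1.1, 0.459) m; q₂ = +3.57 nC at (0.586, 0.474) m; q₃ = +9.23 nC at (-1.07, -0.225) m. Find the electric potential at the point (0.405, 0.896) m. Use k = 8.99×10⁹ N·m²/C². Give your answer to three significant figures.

140 V

Electric potential is a scalar, so the contributions from each charge add algebraically: V = Σ kqᵢ/rᵢ.
Distances from the field point to each charge: r₁ = 1.57 m, r₂ = 0.459 m, r₃ = 1.85 m.
V = k[(4.42×10⁻⁹)/(1.57) + (3.57×10⁻⁹)/(0.459) + (9.23×10⁻⁹)/(1.85)] = 140 V.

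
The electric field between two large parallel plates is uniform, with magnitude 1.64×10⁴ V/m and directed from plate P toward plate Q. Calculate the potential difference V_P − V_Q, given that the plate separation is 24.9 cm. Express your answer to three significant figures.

In a uniform field, potential decreases in the direction of E: ΔV = −E·d for a displacement d parallel to E.
Going from Q to P is a displacement of 24.9 cm opposite to the field, so V_P − V_Q = +Ed = 4080 V.

4080 V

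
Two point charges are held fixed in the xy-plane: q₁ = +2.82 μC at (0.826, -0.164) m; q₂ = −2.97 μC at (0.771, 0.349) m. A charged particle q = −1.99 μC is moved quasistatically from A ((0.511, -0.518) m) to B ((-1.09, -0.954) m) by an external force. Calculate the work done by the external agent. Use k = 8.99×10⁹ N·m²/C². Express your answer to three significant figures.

For quasistatic motion the external work equals the change in potential energy: W_ext = qΔV = q(V_B − V_A).
At A: distances to the source charges are 0.474 m, 0.905 m; V_A = Σ kqᵢ/rᵢ = 2.40×10⁴ V.
At B: distances to the source charges are 2.07 m, 2.27 m; V_B = Σ kqᵢ/rᵢ = 480 V.
ΔV = V_B − V_A = -2.35×10⁴ V.
W_ext = qΔV = (-1.99×10⁻⁶ C)(-2.35×10⁴ V) = 0.0468 J.

0.0468 J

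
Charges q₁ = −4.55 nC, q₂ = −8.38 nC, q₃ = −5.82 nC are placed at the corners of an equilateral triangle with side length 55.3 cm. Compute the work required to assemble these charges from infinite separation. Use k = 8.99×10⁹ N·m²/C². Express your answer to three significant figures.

The assembly work is the sum of pairwise potential energies, U = Σ_{i<j} kqᵢqⱼ/rᵢⱼ.
All three pair separations equal the side length, 0.553 m.
U = (6.20×10⁻⁷) + (4.30×10⁻⁷) + (7.93×10⁻⁷) = 1.84×10⁻⁶ J.

1.84×10⁻⁶ J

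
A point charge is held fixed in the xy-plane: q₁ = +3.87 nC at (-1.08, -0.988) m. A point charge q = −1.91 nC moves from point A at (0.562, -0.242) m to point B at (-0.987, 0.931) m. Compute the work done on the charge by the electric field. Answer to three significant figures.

The work done by the electric force is W_field = −ΔU = −q(V_B − V_A) = q(V_A − V_B).
At A: distance to the source charge is 1.80 m; V_A = kq₁/r = 19.3 V.
At B: distance to the source charge is 1.92 m; V_B = kq₁/r = 18.1 V.
ΔV = V_B − V_A = -1.18 V.
W_field = −qΔV = −(-1.91×10⁻⁹ C)(-1.18 V) = -2.26×10⁻⁹ J.

-2.26×10⁻⁹ J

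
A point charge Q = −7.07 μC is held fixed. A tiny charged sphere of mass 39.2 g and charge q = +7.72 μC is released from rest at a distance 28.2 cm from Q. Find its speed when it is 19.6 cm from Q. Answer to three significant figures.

6.24 m/s

Only the electrostatic force acts, so mechanical energy is conserved: ½mv² = U₁ − U₂ = kQq(1/r₁ − 1/r₂).
U₁ − U₂ = (8.99×10⁹ N·m²/C²)(-7.07×10⁻⁶ C)(7.72×10⁻⁶ C)(1/0.282 − 1/0.196) = 0.763 J.
v = √(2·0.763/0.0392) = 6.24 m/s.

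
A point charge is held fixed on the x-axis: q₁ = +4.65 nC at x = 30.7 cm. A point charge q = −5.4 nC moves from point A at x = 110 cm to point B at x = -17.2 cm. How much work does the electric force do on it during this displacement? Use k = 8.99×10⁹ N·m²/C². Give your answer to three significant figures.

The work done by the electric force is W_field = −ΔU = −q(V_B − V_A) = q(V_A − V_B).
At A: distance to the source charge is 0.793 m; V_A = kq₁/r = 52.7 V.
At B: distance to the source charge is 0.479 m; V_B = kq₁/r = 87.3 V.
ΔV = V_B − V_A = 34.6 V.
W_field = −qΔV = −(-5.40×10⁻⁹ C)(34.6 V) = 1.87×10⁻⁷ J.

1.87×10⁻⁷ J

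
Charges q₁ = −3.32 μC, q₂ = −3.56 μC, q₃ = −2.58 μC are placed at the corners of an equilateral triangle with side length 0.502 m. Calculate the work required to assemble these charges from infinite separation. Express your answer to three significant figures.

0.530 J

The work to assemble the configuration equals its total potential energy, U = Σ kqᵢqⱼ/rᵢⱼ over all pairs.
All three pair separations equal the side length, 0.502 m.
U = (0.212) + (0.153) + (0.164) = 0.530 J.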